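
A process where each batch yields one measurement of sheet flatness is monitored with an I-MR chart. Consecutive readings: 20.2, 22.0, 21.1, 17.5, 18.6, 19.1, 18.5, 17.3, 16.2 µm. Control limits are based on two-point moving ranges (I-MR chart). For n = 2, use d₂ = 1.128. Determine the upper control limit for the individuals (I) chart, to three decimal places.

22.535

X̄ = (20.2 + 22.0 + 21.1 + 17.5 + 18.6 + 19.1 + 18.5 + 17.3 + 16.2) / 9 = 18.9444
Moving ranges: 1.8, 0.9, 3.6, 1.1, 0.5, 0.6, 1.2, 1.1; M̄R̄ = 10.8000 / 8 = 1.3500
UCL = X̄ + 3·M̄R̄/d₂ = 18.9444 + 3 × 1.3500 / 1.128 = 22.5349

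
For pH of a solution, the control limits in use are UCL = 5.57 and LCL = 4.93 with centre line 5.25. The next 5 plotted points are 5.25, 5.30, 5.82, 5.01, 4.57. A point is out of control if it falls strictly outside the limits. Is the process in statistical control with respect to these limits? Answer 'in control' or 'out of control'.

out of control

Compare each point to [4.93, 5.57]: sample 3 = 5.82 > UCL; sample 5 = 4.57 < LCL.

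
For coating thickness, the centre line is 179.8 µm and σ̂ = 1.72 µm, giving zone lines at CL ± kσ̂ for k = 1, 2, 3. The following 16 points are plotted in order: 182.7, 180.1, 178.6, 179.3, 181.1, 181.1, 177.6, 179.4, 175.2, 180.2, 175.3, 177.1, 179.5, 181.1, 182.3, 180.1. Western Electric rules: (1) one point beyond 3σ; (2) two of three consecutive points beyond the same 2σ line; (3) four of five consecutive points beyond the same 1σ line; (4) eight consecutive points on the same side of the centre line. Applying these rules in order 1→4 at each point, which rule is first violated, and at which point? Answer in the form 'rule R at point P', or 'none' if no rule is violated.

Zone of each point (C = within 1σ̂, B = 1σ̂–2σ̂, A = 2σ̂–3σ̂, * = beyond 3σ̂; sign = side of CL): 1:+B, 2:+C, 3:-C, 4:-C, 5:+C, 6:+C, 7:-B, 8:-C, 9:-A, 10:+C, 11:-A, 12:-B, 13:-C, 14:+C, 15:+B, 16:+C
Rule 2 (two of three consecutive points beyond the same 2σ limit) is satisfied at point 11.

rule 2 at point 11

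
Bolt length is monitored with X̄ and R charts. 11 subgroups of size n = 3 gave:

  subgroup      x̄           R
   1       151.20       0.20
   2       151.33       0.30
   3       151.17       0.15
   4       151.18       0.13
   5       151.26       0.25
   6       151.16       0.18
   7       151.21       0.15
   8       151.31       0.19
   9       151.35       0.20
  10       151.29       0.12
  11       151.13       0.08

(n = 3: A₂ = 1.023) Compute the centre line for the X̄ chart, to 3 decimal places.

X̄̄ = (151.20 + 151.33 + 151.17 + 151.18 + 151.26 + 151.16 + 151.21 + 151.31 + 151.35 + 151.29 + 151.13) / 11 = 1663.5900 / 11 = 151.2355
CL = X̄̄ = 151.2355

151.235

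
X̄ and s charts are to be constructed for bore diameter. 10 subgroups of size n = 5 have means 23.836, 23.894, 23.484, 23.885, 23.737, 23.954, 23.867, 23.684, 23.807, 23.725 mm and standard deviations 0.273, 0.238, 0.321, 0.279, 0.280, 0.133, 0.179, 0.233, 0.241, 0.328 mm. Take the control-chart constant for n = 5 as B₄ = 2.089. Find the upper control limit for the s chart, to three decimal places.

0.523

s̄ = (0.273 + 0.238 + 0.321 + 0.279 + 0.280 + 0.133 + 0.179 + 0.233 + 0.241 + 0.328) / 10 = 0.2505
UCL_s = B₄·s̄ = 2.089 × 0.2505 = 0.5233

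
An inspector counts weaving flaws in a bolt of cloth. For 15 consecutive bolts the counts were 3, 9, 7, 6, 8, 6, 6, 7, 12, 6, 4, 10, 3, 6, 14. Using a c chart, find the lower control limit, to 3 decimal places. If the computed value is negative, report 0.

0.000

c̄ = (3 + 9 + 7 + 6 + 8 + 6 + 6 + 7 + 12 + 6 + 4 + 10 + 3 + 6 + 14) / 15 = 107 / 15 = 7.1333
LCL = c̄ − 3√c̄ = 7.1333 − 3 × 2.6708 = -0.8792 → 0 (cannot be negative)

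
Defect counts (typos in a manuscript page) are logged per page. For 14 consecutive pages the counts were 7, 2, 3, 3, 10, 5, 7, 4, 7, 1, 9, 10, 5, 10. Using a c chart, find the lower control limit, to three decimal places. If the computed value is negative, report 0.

c̄ = (7 + 2 + 3 + 3 + 10 + 5 + 7 + 4 + 7 + 1 + 9 + 10 + 5 + 10) / 14 = 83 / 14 = 5.9286
LCL = c̄ − 3√c̄ = 5.9286 − 3 × 2.4349 = -1.3760 → 0 (cannot be negative)

0.000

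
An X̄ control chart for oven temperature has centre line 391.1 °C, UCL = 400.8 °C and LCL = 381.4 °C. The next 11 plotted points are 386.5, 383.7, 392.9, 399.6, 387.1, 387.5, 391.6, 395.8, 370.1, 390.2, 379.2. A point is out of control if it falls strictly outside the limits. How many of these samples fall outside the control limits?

2

Compare each point to [381.4, 400.8]: sample 9 = 370.1 < LCL; sample 11 = 379.2 < LCL.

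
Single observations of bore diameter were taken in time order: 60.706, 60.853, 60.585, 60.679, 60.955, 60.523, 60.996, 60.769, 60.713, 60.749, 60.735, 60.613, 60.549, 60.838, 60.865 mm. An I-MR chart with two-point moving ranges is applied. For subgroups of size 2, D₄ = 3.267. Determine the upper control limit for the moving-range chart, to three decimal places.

Moving ranges: 0.147, 0.268, 0.094, 0.276, 0.432, 0.473, 0.227, 0.056, 0.036, 0.014, 0.122, 0.064, 0.289, 0.027; M̄R̄ = 2.5250 / 14 = 0.1804
UCL_MR = D₄·M̄R̄ = 3.267 × 0.1804 = 0.5892

0.589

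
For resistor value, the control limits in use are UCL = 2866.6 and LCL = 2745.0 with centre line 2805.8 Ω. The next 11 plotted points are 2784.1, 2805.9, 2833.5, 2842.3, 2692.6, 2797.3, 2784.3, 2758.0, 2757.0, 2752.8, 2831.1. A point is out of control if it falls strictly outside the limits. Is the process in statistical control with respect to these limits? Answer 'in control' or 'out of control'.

out of control

Compare each point to [2745.0, 2866.6]: sample 5 = 2692.6 < LCL.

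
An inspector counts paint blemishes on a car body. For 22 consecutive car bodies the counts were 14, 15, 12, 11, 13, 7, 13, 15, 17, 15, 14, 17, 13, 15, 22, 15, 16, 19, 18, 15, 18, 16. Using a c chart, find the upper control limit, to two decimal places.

c̄ = (14 + 15 + 12 + 11 + 13 + 7 + 13 + 15 + 17 + 15 + 14 + 17 + 13 + 15 + 22 + 15 + 16 + 19 + 18 + 15 + 18 + 16) / 22 = 330 / 22 = 15.0000
UCL = c̄ + 3√c̄ = 15.0000 + 3 × √15.0000 = 15.0000 + 3 × 3.8730 = 26.6190

26.62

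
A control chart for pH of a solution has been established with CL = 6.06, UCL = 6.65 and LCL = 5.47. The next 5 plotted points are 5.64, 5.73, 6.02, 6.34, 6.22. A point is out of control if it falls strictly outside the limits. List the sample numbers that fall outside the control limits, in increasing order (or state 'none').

All 5 points lie within [5.47, 6.65].

none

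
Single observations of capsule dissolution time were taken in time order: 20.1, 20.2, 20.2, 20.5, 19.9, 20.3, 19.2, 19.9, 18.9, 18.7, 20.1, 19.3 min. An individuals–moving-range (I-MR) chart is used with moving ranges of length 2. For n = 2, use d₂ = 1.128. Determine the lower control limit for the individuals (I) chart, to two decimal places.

X̄ = (20.1 + 20.2 + 20.2 + 20.5 + 19.9 + 20.3 + 19.2 + 19.9 + 18.9 + 18.7 + 20.1 + 19.3) / 12 = 19.7750
Moving ranges: 0.1, 0.0, 0.3, 0.6, 0.4, 1.1, 0.7, 1.0, 0.2, 1.4, 0.8; M̄R̄ = 6.6000 / 11 = 0.6000
LCL = X̄ − 3·M̄R̄/d₂ = 19.7750 − 3 × 0.6000 / 1.128 = 18.1793

18.18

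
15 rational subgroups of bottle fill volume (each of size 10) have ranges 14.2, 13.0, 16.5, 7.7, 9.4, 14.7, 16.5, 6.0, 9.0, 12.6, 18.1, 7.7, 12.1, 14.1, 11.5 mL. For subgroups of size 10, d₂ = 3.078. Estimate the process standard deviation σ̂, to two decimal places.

3.97

R̄ = (14.2 + 13.0 + 16.5 + 7.7 + 9.4 + 14.7 + 16.5 + 6.0 + 9.0 + 12.6 + 18.1 + 7.7 + 12.1 + 14.1 + 11.5) / 15 = 12.2067
σ̂ = R̄ / d₂ = 12.2067 / 3.078 = 3.9658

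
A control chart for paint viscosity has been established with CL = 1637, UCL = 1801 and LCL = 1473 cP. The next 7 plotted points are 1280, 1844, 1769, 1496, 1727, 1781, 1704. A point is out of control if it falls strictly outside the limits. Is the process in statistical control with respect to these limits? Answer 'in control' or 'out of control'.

Compare each point to [1473, 1801]: sample 1 = 1280 < LCL; sample 2 = 1844 > UCL.

out of control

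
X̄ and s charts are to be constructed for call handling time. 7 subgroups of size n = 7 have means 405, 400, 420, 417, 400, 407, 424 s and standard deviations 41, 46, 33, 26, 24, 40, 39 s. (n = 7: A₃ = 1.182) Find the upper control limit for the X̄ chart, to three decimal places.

X̄̄ = (405 + 400 + 420 + 417 + 400 + 407 + 424) / 7 = 410.4286
s̄ = (41 + 46 + 33 + 26 + 24 + 40 + 39) / 7 = 35.5714
UCL = X̄̄ + A₃·s̄ = 410.4286 + 1.182 × 35.5714 = 452.4740

452.474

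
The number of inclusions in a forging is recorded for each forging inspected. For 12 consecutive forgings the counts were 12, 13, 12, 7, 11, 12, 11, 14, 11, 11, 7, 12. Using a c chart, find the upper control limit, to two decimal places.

21.07

c̄ = (12 + 13 + 12 + 7 + 11 + 12 + 11 + 14 + 11 + 11 + 7 + 12) / 12 = 133 / 12 = 11.0833
UCL = c̄ + 3√c̄ = 11.0833 + 3 × √11.0833 = 11.0833 + 3 × 3.3292 = 21.0708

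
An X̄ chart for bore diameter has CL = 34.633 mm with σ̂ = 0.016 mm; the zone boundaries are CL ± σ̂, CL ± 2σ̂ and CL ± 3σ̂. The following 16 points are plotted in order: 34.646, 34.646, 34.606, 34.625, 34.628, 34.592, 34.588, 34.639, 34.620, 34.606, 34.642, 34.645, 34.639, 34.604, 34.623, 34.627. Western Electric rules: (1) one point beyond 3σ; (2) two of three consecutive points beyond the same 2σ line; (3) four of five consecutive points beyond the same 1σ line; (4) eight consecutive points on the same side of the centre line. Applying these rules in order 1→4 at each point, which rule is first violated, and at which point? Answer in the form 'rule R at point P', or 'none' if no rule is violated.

rule 2 at point 7

Zone of each point (C = within 1σ̂, B = 1σ̂–2σ̂, A = 2σ̂–3σ̂, * = beyond 3σ̂; sign = side of CL): 1:+C, 2:+C, 3:-B, 4:-C, 5:-C, 6:-A, 7:-A, 8:+C, 9:-C, 10:-B, 11:+C, 12:+C, 13:+C, 14:-B, 15:-C, 16:-C
Rule 2 (two of three consecutive points beyond the same 2σ limit) is satisfied at point 7.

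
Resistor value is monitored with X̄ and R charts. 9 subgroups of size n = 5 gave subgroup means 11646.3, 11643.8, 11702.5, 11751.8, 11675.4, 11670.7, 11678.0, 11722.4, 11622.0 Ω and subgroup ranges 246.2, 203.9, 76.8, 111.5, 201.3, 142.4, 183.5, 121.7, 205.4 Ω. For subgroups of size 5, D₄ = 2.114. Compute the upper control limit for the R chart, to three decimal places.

350.619

R̄ = (246.2 + 203.9 + 76.8 + 111.5 + 201.3 + 142.4 + 183.5 + 121.7 + 205.4) / 9 = 1492.7000 / 9 = 165.8556
UCL_R = D₄·R̄ = 2.114 × 165.8556 = 350.6186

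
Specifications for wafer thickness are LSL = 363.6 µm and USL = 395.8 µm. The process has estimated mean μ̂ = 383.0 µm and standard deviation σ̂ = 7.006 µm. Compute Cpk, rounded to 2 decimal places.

0.61

Cpu = (USL − μ̂) / (3σ̂) = (395.8 − 383.0) / (3 × 7.006) = 0.6090; Cpl = (μ̂ − LSL) / (3σ̂) = (383.0 − 363.6) / (3 × 7.006) = 0.9230; Cpk = min(Cpu, Cpl) = 0.6090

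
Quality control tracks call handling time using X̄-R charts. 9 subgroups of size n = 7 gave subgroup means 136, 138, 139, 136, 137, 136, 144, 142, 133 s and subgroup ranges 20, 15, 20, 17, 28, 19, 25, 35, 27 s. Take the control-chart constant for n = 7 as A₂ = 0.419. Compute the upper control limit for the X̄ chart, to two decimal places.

147.48

X̄̄ = (136 + 138 + 139 + 136 + 137 + 136 + 144 + 142 + 133) / 9 = 1241.0000 / 9 = 137.8889
R̄ = (20 + 15 + 20 + 17 + 28 + 19 + 25 + 35 + 27) / 9 = 206.0000 / 9 = 22.8889
UCL = X̄̄ + A₂·R̄ = 137.8889 + 0.419 × 22.8889 = 147.4793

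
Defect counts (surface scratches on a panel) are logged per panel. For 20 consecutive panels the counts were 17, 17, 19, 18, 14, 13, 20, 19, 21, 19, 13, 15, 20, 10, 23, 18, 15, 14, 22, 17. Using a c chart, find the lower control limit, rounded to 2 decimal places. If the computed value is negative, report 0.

4.76

c̄ = (17 + 17 + 19 + 18 + 14 + 13 + 20 + 19 + 21 + 19 + 13 + 15 + 20 + 10 + 23 + 18 + 15 + 14 + 22 + 17) / 20 = 344 / 20 = 17.2000
LCL = c̄ − 3√c̄ = 17.2000 − 3 × 4.1473 = 4.7581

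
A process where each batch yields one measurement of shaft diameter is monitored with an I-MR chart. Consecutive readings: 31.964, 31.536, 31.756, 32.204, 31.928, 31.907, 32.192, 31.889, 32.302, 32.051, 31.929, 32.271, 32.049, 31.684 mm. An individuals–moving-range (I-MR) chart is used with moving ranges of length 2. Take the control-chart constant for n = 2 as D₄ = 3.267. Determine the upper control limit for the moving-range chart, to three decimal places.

Moving ranges: 0.428, 0.220, 0.448, 0.276, 0.021, 0.285, 0.303, 0.413, 0.251, 0.122, 0.342, 0.222, 0.365; M̄R̄ = 3.6960 / 13 = 0.2843
UCL_MR = D₄·M̄R̄ = 3.267 × 0.2843 = 0.9288

0.929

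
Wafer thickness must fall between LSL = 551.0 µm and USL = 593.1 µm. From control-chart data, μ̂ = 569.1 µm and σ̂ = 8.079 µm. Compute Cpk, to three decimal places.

0.747

Cpu = (USL − μ̂) / (3σ̂) = (593.1 − 569.1) / (3 × 8.079) = 0.9902; Cpl = (μ̂ − LSL) / (3σ̂) = (569.1 − 551.0) / (3 × 8.079) = 0.7468; Cpk = min(Cpu, Cpl) = 0.7468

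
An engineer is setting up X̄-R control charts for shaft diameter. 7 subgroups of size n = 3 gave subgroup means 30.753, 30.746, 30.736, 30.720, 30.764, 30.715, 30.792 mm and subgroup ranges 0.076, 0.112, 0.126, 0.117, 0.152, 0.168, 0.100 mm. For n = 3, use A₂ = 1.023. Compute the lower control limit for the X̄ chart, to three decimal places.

30.622

X̄̄ = (30.753 + 30.746 + 30.736 + 30.720 + 30.764 + 30.715 + 30.792) / 7 = 215.2260 / 7 = 30.7466
R̄ = (0.076 + 0.112 + 0.126 + 0.117 + 0.152 + 0.168 + 0.100) / 7 = 0.8510 / 7 = 0.1216
LCL = X̄̄ − A₂·R̄ = 30.7466 − 1.023 × 0.1216 = 30.6222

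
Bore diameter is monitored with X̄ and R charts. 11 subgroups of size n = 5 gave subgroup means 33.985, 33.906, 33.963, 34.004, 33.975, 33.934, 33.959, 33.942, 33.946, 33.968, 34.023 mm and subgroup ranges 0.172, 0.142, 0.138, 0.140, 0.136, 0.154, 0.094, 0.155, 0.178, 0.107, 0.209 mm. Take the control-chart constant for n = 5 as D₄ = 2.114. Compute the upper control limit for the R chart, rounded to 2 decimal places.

R̄ = (0.172 + 0.142 + 0.138 + 0.140 + 0.136 + 0.154 + 0.094 + 0.155 + 0.178 + 0.107 + 0.209) / 11 = 1.6250 / 11 = 0.1477
UCL_R = D₄·R̄ = 2.114 × 0.1477 = 0.3123

0.31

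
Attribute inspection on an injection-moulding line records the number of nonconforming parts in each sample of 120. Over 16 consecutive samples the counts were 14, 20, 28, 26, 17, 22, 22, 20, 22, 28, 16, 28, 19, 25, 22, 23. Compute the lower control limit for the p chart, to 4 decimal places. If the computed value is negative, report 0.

0.0774

p̄ = Σdᵢ / (k·n) = 352 / (16 × 120) = 0.18333
LCL = p̄ − 3·√(p̄(1−p̄)/n) = 0.18333 − 3 × 0.03532 = 0.07737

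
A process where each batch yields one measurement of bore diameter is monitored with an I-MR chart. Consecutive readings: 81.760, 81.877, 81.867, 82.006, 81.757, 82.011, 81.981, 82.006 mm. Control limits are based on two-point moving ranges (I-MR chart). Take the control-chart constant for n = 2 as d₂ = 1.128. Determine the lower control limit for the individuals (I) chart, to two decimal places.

81.60

X̄ = (81.760 + 81.877 + 81.867 + 82.006 + 81.757 + 82.011 + 81.981 + 82.006) / 8 = 81.9081
Moving ranges: 0.117, 0.010, 0.139, 0.249, 0.254, 0.030, 0.025; M̄R̄ = 0.8240 / 7 = 0.1177
LCL = X̄ − 3·M̄R̄/d₂ = 81.9081 − 3 × 0.1177 / 1.128 = 81.5951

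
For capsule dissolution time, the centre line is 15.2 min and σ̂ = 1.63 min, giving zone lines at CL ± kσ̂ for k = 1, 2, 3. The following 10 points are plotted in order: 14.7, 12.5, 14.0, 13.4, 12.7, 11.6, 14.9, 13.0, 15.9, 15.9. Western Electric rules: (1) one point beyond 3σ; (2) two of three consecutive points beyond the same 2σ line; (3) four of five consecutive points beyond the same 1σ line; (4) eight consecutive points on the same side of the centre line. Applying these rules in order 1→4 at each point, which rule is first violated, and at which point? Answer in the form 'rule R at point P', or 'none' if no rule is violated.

rule 3 at point 6

Zone of each point (C = within 1σ̂, B = 1σ̂–2σ̂, A = 2σ̂–3σ̂, * = beyond 3σ̂; sign = side of CL): 1:-C, 2:-B, 3:-C, 4:-B, 5:-B, 6:-A, 7:-C, 8:-B, 9:+C, 10:+C
Rule 3 (four of five consecutive points beyond the same 1σ limit) is satisfied at point 6.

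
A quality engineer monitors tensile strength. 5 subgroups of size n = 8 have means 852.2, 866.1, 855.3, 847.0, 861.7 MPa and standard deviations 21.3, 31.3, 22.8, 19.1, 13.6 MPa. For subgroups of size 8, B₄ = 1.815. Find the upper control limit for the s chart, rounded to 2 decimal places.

39.24

s̄ = (21.3 + 31.3 + 22.8 + 19.1 + 13.6) / 5 = 21.6200
UCL_s = B₄·s̄ = 1.815 × 21.6200 = 39.2403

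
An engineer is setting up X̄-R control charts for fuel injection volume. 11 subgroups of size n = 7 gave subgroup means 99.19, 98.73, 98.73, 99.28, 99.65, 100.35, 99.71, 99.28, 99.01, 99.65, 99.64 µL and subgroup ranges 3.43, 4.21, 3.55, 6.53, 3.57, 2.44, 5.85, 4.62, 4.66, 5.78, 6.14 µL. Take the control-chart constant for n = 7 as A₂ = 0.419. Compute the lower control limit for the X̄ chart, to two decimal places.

X̄̄ = (99.19 + 98.73 + 98.73 + 99.28 + 99.65 + 100.35 + 99.71 + 99.28 + 99.01 + 99.65 + 99.64) / 11 = 1093.2200 / 11 = 99.3836
R̄ = (3.43 + 4.21 + 3.55 + 6.53 + 3.57 + 2.44 + 5.85 + 4.62 + 4.66 + 5.78 + 6.14) / 11 = 50.7800 / 11 = 4.6164
LCL = X̄̄ − A₂·R̄ = 99.3836 − 0.419 × 4.6164 = 97.4494

97.45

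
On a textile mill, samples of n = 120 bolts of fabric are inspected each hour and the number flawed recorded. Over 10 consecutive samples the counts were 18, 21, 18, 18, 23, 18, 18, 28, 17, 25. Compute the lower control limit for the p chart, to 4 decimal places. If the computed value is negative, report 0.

p̄ = Σdᵢ / (k·n) = 204 / (10 × 120) = 0.17000
LCL = p̄ − 3·√(p̄(1−p̄)/n) = 0.17000 − 3 × 0.03429 = 0.06713

0.0671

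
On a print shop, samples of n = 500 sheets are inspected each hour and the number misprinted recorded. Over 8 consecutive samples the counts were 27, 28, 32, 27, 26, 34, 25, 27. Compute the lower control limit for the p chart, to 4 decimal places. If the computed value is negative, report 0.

0.0255

p̄ = Σdᵢ / (k·n) = 226 / (8 × 500) = 0.05650
LCL = p̄ − 3·√(p̄(1−p̄)/n) = 0.05650 − 3 × 0.01033 = 0.02552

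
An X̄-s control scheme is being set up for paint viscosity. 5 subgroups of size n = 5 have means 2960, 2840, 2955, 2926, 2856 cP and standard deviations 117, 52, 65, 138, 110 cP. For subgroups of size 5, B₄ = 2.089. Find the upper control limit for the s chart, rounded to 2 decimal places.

201.38

s̄ = (117 + 52 + 65 + 138 + 110) / 5 = 96.4000
UCL_s = B₄·s̄ = 2.089 × 96.4000 = 201.3796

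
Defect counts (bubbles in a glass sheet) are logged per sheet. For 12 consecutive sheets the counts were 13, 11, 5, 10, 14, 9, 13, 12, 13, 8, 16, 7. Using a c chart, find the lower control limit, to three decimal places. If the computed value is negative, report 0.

c̄ = (13 + 11 + 5 + 10 + 14 + 9 + 13 + 12 + 13 + 8 + 16 + 7) / 12 = 131 / 12 = 10.9167
LCL = c̄ − 3√c̄ = 10.9167 − 3 × 3.3040 = 1.0046

1.005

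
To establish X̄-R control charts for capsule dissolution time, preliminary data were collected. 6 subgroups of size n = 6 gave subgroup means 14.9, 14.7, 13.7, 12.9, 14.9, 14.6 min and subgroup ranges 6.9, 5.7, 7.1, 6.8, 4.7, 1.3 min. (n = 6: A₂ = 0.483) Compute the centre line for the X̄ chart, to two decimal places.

14.28

X̄̄ = (14.9 + 14.7 + 13.7 + 12.9 + 14.9 + 14.6) / 6 = 85.7000 / 6 = 14.2833
CL = X̄̄ = 14.2833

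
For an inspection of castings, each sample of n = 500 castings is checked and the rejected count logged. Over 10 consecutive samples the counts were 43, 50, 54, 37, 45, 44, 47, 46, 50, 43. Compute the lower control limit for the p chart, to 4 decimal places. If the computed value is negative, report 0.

p̄ = Σdᵢ / (k·n) = 459 / (10 × 500) = 0.09180
LCL = p̄ − 3·√(p̄(1−p̄)/n) = 0.09180 − 3 × 0.01291 = 0.05306

0.0531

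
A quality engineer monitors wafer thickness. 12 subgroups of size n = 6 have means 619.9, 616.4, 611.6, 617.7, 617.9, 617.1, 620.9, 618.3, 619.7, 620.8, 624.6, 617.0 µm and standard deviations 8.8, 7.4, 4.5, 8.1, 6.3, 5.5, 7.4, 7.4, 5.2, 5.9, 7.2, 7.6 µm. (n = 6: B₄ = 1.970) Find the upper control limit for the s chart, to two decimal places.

s̄ = (8.8 + 7.4 + 4.5 + 8.1 + 6.3 + 5.5 + 7.4 + 7.4 + 5.2 + 5.9 + 7.2 + 7.6) / 12 = 6.7750
UCL_s = B₄·s̄ = 1.970 × 6.7750 = 13.3467

13.35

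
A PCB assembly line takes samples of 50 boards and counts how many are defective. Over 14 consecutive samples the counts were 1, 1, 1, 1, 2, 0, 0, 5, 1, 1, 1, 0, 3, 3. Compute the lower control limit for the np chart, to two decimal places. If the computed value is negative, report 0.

0.00

p̄ = Σdᵢ / (k·n) = 20 / (14 × 50) = 0.02857
LCL = np̄ − 3·√(np̄(1−p̄)) = 1.4286 − 3 × 1.1780 = -2.1055 → 0 (negative, so LCL = 0)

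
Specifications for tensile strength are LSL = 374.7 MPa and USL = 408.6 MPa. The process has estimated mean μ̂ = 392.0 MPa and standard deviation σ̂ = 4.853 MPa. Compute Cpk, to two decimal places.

1.14

Cpu = (USL − μ̂) / (3σ̂) = (408.6 − 392.0) / (3 × 4.853) = 1.1402; Cpl = (μ̂ − LSL) / (3σ̂) = (392.0 − 374.7) / (3 × 4.853) = 1.1883; Cpk = min(Cpu, Cpl) = 1.1402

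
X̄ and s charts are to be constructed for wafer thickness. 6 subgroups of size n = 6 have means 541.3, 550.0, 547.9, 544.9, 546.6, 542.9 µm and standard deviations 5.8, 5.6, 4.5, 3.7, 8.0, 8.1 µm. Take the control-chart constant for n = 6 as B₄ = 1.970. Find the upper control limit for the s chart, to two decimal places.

11.72

s̄ = (5.8 + 5.6 + 4.5 + 3.7 + 8.0 + 8.1) / 6 = 5.9500
UCL_s = B₄·s̄ = 1.970 × 5.9500 = 11.7215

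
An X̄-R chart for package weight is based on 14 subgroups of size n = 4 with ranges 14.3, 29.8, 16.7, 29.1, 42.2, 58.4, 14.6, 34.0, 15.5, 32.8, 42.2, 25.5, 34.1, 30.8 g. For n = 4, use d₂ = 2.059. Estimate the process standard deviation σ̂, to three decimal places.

R̄ = (14.3 + 29.8 + 16.7 + 29.1 + 42.2 + 58.4 + 14.6 + 34.0 + 15.5 + 32.8 + 42.2 + 25.5 + 34.1 + 30.8) / 14 = 30.0000
σ̂ = R̄ / d₂ = 30.0000 / 2.059 = 14.5702

14.570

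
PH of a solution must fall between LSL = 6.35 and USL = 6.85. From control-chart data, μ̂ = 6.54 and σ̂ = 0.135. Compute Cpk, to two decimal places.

0.47

Cpu = (USL − μ̂) / (3σ̂) = (6.85 − 6.54) / (3 × 0.135) = 0.7654; Cpl = (μ̂ − LSL) / (3σ̂) = (6.54 − 6.35) / (3 × 0.135) = 0.4691; Cpk = min(Cpu, Cpl) = 0.4691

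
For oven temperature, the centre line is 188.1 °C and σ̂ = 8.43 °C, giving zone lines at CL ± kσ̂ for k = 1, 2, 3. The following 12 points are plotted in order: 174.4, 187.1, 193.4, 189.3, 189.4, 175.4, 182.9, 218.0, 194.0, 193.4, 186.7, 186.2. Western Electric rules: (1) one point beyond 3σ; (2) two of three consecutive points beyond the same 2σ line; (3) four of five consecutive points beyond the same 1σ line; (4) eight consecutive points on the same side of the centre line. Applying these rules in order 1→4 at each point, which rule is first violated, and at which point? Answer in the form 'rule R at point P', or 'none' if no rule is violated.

Zone of each point (C = within 1σ̂, B = 1σ̂–2σ̂, A = 2σ̂–3σ̂, * = beyond 3σ̂; sign = side of CL): 1:-B, 2:-C, 3:+C, 4:+C, 5:+C, 6:-B, 7:-C, 8:+*, 9:+C, 10:+C, 11:-C, 12:-C
Rule 1 (one point beyond the 3σ limits) is satisfied at point 8.

rule 1 at point 8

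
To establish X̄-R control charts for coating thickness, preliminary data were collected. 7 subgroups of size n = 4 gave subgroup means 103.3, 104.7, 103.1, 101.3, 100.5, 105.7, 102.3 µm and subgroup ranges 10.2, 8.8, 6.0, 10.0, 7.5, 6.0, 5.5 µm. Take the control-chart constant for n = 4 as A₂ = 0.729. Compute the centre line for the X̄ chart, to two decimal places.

X̄̄ = (103.3 + 104.7 + 103.1 + 101.3 + 100.5 + 105.7 + 102.3) / 7 = 720.9000 / 7 = 102.9857
CL = X̄̄ = 102.9857

102.99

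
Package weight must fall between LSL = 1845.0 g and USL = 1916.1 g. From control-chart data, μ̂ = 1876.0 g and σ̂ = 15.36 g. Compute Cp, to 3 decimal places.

0.771

Cp = (USL − LSL) / (6σ̂) = (1916.1 − 1845.0) / (6 × 15.36) = 71.1000 / 92.1600 = 0.7715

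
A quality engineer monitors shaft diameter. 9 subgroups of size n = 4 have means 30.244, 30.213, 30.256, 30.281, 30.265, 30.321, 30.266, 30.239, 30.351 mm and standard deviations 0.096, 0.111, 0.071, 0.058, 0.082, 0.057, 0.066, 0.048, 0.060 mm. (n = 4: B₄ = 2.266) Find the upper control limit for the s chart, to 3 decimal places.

0.163

s̄ = (0.096 + 0.111 + 0.071 + 0.058 + 0.082 + 0.057 + 0.066 + 0.048 + 0.060) / 9 = 0.0721
UCL_s = B₄·s̄ = 2.266 × 0.0721 = 0.1634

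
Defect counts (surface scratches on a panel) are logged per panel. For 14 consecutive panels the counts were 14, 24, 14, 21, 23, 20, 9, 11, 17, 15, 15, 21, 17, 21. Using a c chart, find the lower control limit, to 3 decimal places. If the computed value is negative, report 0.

4.813

c̄ = (14 + 24 + 14 + 21 + 23 + 20 + 9 + 11 + 17 + 15 + 15 + 21 + 17 + 21) / 14 = 242 / 14 = 17.2857
LCL = c̄ − 3√c̄ = 17.2857 − 3 × 4.1576 = 4.8129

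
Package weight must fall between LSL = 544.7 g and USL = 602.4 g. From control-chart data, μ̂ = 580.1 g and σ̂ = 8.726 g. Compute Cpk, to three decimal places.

0.852

Cpu = (USL − μ̂) / (3σ̂) = (602.4 − 580.1) / (3 × 8.726) = 0.8519; Cpl = (μ̂ − LSL) / (3σ̂) = (580.1 − 544.7) / (3 × 8.726) = 1.3523; Cpk = min(Cpu, Cpl) = 0.8519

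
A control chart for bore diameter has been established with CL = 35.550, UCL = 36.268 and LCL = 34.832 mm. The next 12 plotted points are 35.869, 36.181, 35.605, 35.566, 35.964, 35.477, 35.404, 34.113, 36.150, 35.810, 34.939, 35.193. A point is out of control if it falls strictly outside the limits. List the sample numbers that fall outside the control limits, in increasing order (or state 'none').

8

Compare each point to [34.832, 36.268]: sample 8 = 34.113 < LCL.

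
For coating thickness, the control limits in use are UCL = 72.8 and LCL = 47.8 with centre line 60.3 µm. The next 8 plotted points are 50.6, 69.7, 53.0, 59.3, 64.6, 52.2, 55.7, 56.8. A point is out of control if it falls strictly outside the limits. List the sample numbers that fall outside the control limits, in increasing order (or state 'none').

All 8 points lie within [47.8, 72.8].

none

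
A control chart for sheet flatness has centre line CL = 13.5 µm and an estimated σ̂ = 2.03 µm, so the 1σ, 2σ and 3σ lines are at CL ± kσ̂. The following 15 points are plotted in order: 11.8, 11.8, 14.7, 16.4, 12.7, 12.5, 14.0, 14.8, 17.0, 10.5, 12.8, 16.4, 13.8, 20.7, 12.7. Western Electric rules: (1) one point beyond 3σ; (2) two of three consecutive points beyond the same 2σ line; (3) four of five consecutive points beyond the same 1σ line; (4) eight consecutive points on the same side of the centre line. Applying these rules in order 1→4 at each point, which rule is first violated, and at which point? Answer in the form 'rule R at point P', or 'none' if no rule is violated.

rule 1 at point 14

Zone of each point (C = within 1σ̂, B = 1σ̂–2σ̂, A = 2σ̂–3σ̂, * = beyond 3σ̂; sign = side of CL): 1:-C, 2:-C, 3:+C, 4:+B, 5:-C, 6:-C, 7:+C, 8:+C, 9:+B, 10:-B, 11:-C, 12:+B, 13:+C, 14:+*, 15:-C
Rule 1 (one point beyond the 3σ limits) is satisfied at point 14.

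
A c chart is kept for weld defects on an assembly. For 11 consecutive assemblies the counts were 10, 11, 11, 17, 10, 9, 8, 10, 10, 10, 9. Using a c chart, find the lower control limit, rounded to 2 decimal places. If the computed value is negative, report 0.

c̄ = (10 + 11 + 11 + 17 + 10 + 9 + 8 + 10 + 10 + 10 + 9) / 11 = 115 / 11 = 10.4545
LCL = c̄ − 3√c̄ = 10.4545 − 3 × 3.2333 = 0.7545

0.75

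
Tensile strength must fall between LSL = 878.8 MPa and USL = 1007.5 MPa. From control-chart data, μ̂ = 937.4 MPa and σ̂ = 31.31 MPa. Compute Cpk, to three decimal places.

Cpu = (USL − μ̂) / (3σ̂) = (1007.5 − 937.4) / (3 × 31.31) = 0.7463; Cpl = (μ̂ − LSL) / (3σ̂) = (937.4 − 878.8) / (3 × 31.31) = 0.6239; Cpk = min(Cpu, Cpl) = 0.6239

0.624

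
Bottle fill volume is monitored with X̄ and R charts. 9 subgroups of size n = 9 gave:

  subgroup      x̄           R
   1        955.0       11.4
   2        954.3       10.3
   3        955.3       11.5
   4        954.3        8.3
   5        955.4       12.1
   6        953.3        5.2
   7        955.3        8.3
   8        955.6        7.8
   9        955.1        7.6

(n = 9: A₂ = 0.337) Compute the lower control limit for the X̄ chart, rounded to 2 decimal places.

951.76

X̄̄ = (955.0 + 954.3 + 955.3 + 954.3 + 955.4 + 953.3 + 955.3 + 955.6 + 955.1) / 9 = 8593.6000 / 9 = 954.8444
R̄ = (11.4 + 10.3 + 11.5 + 8.3 + 12.1 + 5.2 + 8.3 + 7.8 + 7.6) / 9 = 82.5000 / 9 = 9.1667
LCL = X̄̄ − A₂·R̄ = 954.8444 − 0.337 × 9.1667 = 951.7553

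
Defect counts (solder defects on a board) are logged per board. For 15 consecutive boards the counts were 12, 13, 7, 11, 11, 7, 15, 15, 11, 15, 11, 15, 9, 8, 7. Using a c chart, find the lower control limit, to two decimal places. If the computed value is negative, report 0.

c̄ = (12 + 13 + 7 + 11 + 11 + 7 + 15 + 15 + 11 + 15 + 11 + 15 + 9 + 8 + 7) / 15 = 167 / 15 = 11.1333
LCL = c̄ − 3√c̄ = 11.1333 − 3 × 3.3367 = 1.1233

1.12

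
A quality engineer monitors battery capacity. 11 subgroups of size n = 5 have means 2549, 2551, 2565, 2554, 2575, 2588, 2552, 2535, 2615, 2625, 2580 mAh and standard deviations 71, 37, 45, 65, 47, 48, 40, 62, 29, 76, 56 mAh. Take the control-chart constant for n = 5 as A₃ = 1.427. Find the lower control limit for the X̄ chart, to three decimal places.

2497.004

X̄̄ = (2549 + 2551 + 2565 + 2554 + 2575 + 2588 + 2552 + 2535 + 2615 + 2625 + 2580) / 11 = 2571.7273
s̄ = (71 + 37 + 45 + 65 + 47 + 48 + 40 + 62 + 29 + 76 + 56) / 11 = 52.3636
LCL = X̄̄ − A₃·s̄ = 2571.7273 − 1.427 × 52.3636 = 2497.0044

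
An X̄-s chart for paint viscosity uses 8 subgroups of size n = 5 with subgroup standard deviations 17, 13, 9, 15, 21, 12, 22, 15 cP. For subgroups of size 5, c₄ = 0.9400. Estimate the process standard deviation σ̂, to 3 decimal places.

s̄ = (17 + 13 + 9 + 15 + 21 + 12 + 22 + 15) / 8 = 15.5000
σ̂ = s̄ / c₄ = 15.5000 / 0.9400 = 16.4894

16.489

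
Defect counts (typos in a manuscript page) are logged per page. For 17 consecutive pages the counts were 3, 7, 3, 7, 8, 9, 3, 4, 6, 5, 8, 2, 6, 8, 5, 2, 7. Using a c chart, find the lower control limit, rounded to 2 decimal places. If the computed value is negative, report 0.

c̄ = (3 + 7 + 3 + 7 + 8 + 9 + 3 + 4 + 6 + 5 + 8 + 2 + 6 + 8 + 5 + 2 + 7) / 17 = 93 / 17 = 5.4706
LCL = c̄ − 3√c̄ = 5.4706 − 3 × 2.3389 = -1.5462 → 0 (cannot be negative)

0.00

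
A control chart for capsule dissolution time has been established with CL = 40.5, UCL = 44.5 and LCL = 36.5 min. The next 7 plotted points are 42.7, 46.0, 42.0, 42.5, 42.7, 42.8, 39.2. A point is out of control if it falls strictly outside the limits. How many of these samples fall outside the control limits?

1

Compare each point to [36.5, 44.5]: sample 2 = 46.0 > UCL.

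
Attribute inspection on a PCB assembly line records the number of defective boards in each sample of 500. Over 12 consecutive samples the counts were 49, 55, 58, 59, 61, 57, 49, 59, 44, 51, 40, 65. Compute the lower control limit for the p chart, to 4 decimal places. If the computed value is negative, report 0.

p̄ = Σdᵢ / (k·n) = 647 / (12 × 500) = 0.10783
LCL = p̄ − 3·√(p̄(1−p̄)/n) = 0.10783 − 3 × 0.01387 = 0.06622

0.0662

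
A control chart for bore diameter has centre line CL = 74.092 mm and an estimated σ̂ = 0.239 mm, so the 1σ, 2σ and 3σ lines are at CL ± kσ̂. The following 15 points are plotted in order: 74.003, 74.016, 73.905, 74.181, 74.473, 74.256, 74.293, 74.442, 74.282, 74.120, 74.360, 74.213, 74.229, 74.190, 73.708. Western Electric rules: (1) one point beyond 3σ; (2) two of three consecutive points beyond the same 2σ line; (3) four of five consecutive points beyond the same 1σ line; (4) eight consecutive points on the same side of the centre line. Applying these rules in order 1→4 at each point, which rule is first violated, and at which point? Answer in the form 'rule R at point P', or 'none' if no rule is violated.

Zone of each point (C = within 1σ̂, B = 1σ̂–2σ̂, A = 2σ̂–3σ̂, * = beyond 3σ̂; sign = side of CL): 1:-C, 2:-C, 3:-C, 4:+C, 5:+B, 6:+C, 7:+C, 8:+B, 9:+C, 10:+C, 11:+B, 12:+C, 13:+C, 14:+C, 15:-B
Rule 4 (eight consecutive points on the same side of the centre line) is satisfied at point 11.

rule 4 at point 11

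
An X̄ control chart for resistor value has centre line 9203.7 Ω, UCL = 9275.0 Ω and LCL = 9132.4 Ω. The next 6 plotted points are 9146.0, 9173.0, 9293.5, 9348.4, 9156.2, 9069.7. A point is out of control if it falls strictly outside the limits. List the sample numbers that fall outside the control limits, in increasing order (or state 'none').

Compare each point to [9132.4, 9275.0]: sample 3 = 9293.5 > UCL; sample 4 = 9348.4 > UCL; sample 6 = 9069.7 < LCL.

3, 4, 6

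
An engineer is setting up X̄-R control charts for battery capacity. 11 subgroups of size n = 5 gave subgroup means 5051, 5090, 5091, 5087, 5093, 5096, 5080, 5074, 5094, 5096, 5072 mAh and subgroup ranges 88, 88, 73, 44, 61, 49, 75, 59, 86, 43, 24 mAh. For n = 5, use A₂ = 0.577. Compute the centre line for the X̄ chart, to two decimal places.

5084.00

X̄̄ = (5051 + 5090 + 5091 + 5087 + 5093 + 5096 + 5080 + 5074 + 5094 + 5096 + 5072) / 11 = 55924.0000 / 11 = 5084.0000
CL = X̄̄ = 5084.0000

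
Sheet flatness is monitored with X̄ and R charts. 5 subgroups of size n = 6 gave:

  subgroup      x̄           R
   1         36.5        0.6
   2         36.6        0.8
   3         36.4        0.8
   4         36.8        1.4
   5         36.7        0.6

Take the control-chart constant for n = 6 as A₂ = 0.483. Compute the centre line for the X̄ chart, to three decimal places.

X̄̄ = (36.5 + 36.6 + 36.4 + 36.8 + 36.7) / 5 = 183.0000 / 5 = 36.6000
CL = X̄̄ = 36.6000

36.600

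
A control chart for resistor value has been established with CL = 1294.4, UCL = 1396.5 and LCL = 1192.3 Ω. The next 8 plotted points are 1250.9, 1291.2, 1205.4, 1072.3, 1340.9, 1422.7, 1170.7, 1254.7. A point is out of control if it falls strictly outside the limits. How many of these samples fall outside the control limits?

3

Compare each point to [1192.3, 1396.5]: sample 4 = 1072.3 < LCL; sample 6 = 1422.7 > UCL; sample 7 = 1170.7 < LCL.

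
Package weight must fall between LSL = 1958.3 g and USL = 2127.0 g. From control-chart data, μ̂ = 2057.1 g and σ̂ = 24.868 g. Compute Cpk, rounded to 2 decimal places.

Cpu = (USL − μ̂) / (3σ̂) = (2127.0 − 2057.1) / (3 × 24.868) = 0.9369; Cpl = (μ̂ − LSL) / (3σ̂) = (2057.1 − 1958.3) / (3 × 24.868) = 1.3243; Cpk = min(Cpu, Cpl) = 0.9369

0.94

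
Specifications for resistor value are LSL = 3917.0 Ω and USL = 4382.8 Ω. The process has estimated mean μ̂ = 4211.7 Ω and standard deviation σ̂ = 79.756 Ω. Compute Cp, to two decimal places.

Cp = (USL − LSL) / (6σ̂) = (4382.8 − 3917.0) / (6 × 79.756) = 465.8000 / 478.5360 = 0.9734

0.97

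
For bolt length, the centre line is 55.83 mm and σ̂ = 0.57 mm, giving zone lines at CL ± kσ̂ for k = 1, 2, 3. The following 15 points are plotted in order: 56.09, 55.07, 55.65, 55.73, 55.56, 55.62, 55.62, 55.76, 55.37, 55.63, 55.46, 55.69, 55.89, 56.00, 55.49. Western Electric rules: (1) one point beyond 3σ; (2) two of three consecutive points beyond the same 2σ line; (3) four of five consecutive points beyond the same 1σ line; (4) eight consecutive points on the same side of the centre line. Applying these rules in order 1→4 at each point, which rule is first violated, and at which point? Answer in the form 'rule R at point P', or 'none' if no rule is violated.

Zone of each point (C = within 1σ̂, B = 1σ̂–2σ̂, A = 2σ̂–3σ̂, * = beyond 3σ̂; sign = side of CL): 1:+C, 2:-B, 3:-C, 4:-C, 5:-C, 6:-C, 7:-C, 8:-C, 9:-C, 10:-C, 11:-C, 12:-C, 13:+C, 14:+C, 15:-C
Rule 4 (eight consecutive points on the same side of the centre line) is satisfied at point 9.

rule 4 at point 9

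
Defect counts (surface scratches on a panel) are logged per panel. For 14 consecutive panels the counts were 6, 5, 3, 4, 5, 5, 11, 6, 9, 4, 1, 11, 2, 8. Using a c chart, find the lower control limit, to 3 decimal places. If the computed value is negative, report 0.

0.000

c̄ = (6 + 5 + 3 + 4 + 5 + 5 + 11 + 6 + 9 + 4 + 1 + 11 + 2 + 8) / 14 = 80 / 14 = 5.7143
LCL = c̄ − 3√c̄ = 5.7143 − 3 × 2.3905 = -1.4571 → 0 (cannot be negative)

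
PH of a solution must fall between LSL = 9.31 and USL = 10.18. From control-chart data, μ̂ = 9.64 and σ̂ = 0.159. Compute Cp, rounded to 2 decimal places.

0.91

Cp = (USL − LSL) / (6σ̂) = (10.18 − 9.31) / (6 × 0.159) = 0.8700 / 0.9540 = 0.9119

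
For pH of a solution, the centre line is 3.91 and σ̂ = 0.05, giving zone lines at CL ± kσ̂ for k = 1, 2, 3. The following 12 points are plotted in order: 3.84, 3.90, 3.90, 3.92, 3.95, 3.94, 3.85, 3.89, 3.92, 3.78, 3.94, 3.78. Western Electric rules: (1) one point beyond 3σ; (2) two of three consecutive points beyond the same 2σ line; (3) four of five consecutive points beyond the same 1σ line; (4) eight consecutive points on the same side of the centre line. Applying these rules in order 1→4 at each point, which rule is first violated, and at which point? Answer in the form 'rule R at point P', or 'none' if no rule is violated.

Zone of each point (C = within 1σ̂, B = 1σ̂–2σ̂, A = 2σ̂–3σ̂, * = beyond 3σ̂; sign = side of CL): 1:-B, 2:-C, 3:-C, 4:+C, 5:+C, 6:+C, 7:-B, 8:-C, 9:+C, 10:-A, 11:+C, 12:-A
Rule 2 (two of three consecutive points beyond the same 2σ limit) is satisfied at point 12.

rule 2 at point 12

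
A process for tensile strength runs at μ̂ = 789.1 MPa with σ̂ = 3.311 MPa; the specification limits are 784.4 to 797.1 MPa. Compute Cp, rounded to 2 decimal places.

Cp = (USL − LSL) / (6σ̂) = (797.1 − 784.4) / (6 × 3.311) = 12.7000 / 19.8660 = 0.6393

0.64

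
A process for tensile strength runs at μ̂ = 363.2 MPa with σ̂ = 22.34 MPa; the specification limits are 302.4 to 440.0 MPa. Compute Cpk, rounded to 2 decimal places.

Cpu = (USL − μ̂) / (3σ̂) = (440.0 − 363.2) / (3 × 22.34) = 1.1459; Cpl = (μ̂ − LSL) / (3σ̂) = (363.2 − 302.4) / (3 × 22.34) = 0.9072; Cpk = min(Cpu, Cpl) = 0.9072

0.91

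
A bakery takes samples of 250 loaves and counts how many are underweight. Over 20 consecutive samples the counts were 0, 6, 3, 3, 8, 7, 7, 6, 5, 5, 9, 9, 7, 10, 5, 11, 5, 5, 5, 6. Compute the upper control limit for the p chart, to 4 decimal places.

0.0537

p̄ = Σdᵢ / (k·n) = 122 / (20 × 250) = 0.02440
UCL = p̄ + 3·√(p̄(1−p̄)/n) = 0.02440 + 3 × √(0.02440×0.97560/250) = 0.02440 + 3 × 0.00976 = 0.05367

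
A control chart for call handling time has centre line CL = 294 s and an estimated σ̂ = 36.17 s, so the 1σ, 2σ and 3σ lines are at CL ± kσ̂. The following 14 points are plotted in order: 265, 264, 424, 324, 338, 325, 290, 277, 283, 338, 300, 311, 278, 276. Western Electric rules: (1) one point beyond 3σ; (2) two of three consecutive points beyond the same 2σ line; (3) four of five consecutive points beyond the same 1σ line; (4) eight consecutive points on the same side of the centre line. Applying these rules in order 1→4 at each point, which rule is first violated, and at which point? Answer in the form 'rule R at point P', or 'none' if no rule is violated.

Zone of each point (C = within 1σ̂, B = 1σ̂–2σ̂, A = 2σ̂–3σ̂, * = beyond 3σ̂; sign = side of CL): 1:-C, 2:-C, 3:+*, 4:+C, 5:+B, 6:+C, 7:-C, 8:-C, 9:-C, 10:+B, 11:+C, 12:+C, 13:-C, 14:-C
Rule 1 (one point beyond the 3σ limits) is satisfied at point 3.

rule 1 at point 3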